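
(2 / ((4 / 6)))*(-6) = -18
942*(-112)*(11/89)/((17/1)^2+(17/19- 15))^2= -139652128/809298627 = -0.17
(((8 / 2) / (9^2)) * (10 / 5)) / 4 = 2/81 = 0.02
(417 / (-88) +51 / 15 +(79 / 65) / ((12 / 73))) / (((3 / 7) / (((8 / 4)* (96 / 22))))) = 2909284/23595 = 123.30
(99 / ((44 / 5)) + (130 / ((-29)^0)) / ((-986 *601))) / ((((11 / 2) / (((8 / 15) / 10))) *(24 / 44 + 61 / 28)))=29865752/745769481 = 0.04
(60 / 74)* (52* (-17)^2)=450840/37 = 12184.86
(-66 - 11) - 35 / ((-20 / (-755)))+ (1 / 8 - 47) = -11561/8 = -1445.12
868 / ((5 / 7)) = 6076/5 = 1215.20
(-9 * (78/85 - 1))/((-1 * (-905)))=63/76925 = 0.00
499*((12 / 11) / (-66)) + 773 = 92535/121 = 764.75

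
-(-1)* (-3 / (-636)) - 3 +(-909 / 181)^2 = 154368337/6945332 = 22.23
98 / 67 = 1.46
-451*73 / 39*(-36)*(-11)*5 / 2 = -10864590/13 = -835737.69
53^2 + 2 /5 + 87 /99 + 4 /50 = 2318546/825 = 2810.36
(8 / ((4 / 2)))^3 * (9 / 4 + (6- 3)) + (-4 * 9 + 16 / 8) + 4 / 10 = 1512/5 = 302.40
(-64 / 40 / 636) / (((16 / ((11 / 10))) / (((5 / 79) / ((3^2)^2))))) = -11/81395280 = 0.00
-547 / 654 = -0.84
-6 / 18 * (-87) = 29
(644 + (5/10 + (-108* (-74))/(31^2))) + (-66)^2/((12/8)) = 6836201/1922 = 3556.82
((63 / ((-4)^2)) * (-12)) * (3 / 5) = -567/20 = -28.35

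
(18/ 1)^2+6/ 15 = 1622/5 = 324.40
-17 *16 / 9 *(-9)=272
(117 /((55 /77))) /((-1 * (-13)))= 63/5 = 12.60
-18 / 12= -3/2 = -1.50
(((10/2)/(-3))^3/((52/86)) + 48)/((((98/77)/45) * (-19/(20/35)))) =-1557655/36309 = -42.90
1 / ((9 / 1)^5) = 1/59049 = 0.00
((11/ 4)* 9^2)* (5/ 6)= 1485/8 = 185.62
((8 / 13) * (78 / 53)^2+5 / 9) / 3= 47741/75843 = 0.63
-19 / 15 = -1.27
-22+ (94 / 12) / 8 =-1009/48 = -21.02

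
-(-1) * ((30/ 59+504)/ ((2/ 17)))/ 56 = 76.58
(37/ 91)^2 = 1369/8281 = 0.17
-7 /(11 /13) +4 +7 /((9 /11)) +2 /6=457/99 = 4.62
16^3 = 4096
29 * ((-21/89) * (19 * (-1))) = 11571/89 = 130.01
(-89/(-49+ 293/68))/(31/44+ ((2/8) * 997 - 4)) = 133144/16444029 = 0.01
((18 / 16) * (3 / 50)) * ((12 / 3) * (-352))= -2376/25 = -95.04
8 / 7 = 1.14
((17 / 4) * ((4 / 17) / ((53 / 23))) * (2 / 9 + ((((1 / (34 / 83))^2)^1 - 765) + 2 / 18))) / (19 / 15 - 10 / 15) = -302587655/551412 = -548.75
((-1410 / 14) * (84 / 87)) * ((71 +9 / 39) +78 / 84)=-18517530/2639 = -7016.87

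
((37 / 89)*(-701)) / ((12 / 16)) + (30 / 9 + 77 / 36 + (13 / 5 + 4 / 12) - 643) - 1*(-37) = -15798343/16020 = -986.16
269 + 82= 351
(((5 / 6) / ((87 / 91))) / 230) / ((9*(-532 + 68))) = -91/100274112 = 0.00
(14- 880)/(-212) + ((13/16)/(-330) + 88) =25768351/279840 = 92.08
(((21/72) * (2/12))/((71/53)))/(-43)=-371/439632 = 0.00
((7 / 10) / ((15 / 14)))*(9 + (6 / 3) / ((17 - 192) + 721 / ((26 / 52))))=15967/2715 = 5.88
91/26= 7/2 = 3.50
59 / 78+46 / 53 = 6715/4134 = 1.62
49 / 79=0.62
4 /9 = 0.44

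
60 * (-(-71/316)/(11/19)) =20235/869 = 23.29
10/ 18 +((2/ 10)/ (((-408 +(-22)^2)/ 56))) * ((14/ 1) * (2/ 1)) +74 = 67273/855 = 78.68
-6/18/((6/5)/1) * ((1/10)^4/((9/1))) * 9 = -1/36000 = 0.00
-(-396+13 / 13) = 395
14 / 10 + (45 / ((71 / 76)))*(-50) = -854503/355 = -2407.05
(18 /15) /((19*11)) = 6/1045 = 0.01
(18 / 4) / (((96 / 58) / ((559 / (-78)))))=-1247/64 = -19.48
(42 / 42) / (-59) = -1/59 = -0.02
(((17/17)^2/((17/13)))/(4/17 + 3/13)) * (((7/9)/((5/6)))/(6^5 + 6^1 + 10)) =1183/6019320 = 0.00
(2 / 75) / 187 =2/14025 = 0.00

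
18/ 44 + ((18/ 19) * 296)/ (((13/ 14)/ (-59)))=-96818193/5434 = -17817.11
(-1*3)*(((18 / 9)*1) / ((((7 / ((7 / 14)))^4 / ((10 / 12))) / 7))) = -5/5488 = 0.00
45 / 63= 5/7 = 0.71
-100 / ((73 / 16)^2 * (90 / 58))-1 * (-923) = 44119523/47961 = 919.90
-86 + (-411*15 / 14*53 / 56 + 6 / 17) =-6696169/13328 = -502.41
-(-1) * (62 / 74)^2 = 961/1369 = 0.70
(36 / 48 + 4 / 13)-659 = -34213/52 = -657.94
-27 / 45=-3/5 = -0.60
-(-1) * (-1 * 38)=-38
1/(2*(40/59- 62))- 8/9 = -6491/7236 = -0.90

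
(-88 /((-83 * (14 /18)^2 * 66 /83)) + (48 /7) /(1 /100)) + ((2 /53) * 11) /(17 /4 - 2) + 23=16620607/23373 = 711.10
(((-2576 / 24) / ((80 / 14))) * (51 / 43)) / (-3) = 19159/2580 = 7.43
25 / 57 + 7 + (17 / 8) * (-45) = -40213/456 = -88.19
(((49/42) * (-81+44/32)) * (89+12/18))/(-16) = 1199471/2304 = 520.60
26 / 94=13/47 = 0.28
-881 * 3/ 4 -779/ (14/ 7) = -1050.25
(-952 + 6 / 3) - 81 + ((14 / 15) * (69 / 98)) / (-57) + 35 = -1987043/1995 = -996.01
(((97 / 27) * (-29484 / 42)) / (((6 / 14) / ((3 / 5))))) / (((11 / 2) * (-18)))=35.66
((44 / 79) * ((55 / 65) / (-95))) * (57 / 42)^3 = -43681/3522610 = -0.01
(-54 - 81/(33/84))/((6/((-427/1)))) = 203679/11 = 18516.27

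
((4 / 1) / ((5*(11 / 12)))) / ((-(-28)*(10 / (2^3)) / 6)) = 288/1925 = 0.15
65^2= 4225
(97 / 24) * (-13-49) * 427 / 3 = -35666.36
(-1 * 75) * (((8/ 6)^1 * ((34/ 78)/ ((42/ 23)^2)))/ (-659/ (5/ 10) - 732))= 8993/1410318 = 0.01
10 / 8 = 5/4 = 1.25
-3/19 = -0.16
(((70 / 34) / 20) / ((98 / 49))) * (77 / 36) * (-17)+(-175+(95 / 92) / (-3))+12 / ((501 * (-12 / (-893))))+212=36.57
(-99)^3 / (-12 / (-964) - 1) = 233842059/238 = 982529.66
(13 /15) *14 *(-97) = -17654/15 = -1176.93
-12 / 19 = -0.63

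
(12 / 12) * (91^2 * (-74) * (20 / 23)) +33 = -12255121/23 = -532831.35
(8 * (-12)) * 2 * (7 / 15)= -448/5 = -89.60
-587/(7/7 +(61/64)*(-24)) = 4696/175 = 26.83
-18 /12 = -3/2 = -1.50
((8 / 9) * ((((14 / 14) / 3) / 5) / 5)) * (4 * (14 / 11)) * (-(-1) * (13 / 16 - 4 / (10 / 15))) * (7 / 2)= -8134/7425 = -1.10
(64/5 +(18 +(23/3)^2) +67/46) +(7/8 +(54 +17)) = 1348889/8280 = 162.91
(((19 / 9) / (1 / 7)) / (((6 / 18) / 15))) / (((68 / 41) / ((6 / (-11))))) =-81795/374 = -218.70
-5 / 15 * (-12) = 4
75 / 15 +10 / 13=75/13 = 5.77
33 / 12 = 11/4 = 2.75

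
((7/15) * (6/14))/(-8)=-0.02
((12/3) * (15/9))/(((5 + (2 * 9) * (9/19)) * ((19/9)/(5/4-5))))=-225/257 = -0.88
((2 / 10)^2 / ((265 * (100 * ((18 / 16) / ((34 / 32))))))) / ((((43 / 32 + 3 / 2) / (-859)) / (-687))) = 13376348/45215625 = 0.30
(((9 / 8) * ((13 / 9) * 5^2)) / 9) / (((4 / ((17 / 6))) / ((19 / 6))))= 104975/10368 = 10.12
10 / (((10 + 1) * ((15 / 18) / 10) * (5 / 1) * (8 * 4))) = 3/44 = 0.07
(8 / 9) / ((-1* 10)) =-4/45 = -0.09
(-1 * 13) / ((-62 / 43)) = 9.02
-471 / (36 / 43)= -6751/12 = -562.58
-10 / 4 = -5/2 = -2.50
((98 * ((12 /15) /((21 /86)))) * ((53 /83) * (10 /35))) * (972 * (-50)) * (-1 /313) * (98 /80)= 11141.74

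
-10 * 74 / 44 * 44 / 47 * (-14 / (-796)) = -2590/9353 = -0.28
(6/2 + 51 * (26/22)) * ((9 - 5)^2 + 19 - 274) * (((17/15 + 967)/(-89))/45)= 805215856/220275 = 3655.50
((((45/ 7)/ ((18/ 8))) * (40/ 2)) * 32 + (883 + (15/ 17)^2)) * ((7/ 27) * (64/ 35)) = 39019264/30345 = 1285.85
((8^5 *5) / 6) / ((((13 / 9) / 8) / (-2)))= -3932160/13 = -302473.85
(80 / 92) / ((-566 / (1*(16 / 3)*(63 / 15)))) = -224/6509 = -0.03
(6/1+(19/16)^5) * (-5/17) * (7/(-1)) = 306864425/17825792 = 17.21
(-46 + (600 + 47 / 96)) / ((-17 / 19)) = -619.72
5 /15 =1/3 = 0.33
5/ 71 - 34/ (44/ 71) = -85587/1562 = -54.79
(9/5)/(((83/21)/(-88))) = -16632/415 = -40.08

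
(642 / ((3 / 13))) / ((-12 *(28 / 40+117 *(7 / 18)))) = -6955/1386 = -5.02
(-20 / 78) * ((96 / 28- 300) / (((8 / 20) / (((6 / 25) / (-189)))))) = -1384/5733 = -0.24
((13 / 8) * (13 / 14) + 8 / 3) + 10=4763/336 = 14.18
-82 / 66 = -41/33 = -1.24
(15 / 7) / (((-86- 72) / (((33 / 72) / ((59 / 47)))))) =-2585/522032 = 0.00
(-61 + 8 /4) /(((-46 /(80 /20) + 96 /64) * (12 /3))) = 59/40 = 1.48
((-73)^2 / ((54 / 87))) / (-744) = -11.54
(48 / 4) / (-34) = -6/17 = -0.35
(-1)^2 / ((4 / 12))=3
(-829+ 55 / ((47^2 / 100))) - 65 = -1969346/2209 = -891.51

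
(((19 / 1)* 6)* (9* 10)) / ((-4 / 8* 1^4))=-20520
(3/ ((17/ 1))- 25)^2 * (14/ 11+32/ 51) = 189837544/162129 = 1170.90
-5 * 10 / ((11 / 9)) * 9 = -4050/11 = -368.18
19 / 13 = 1.46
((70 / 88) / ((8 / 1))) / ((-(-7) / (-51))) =-255/352 = -0.72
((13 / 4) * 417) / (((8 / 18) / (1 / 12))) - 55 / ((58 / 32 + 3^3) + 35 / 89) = 671349427/2661696 = 252.23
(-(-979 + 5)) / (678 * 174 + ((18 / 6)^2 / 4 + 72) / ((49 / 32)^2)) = 1169287/141663402 = 0.01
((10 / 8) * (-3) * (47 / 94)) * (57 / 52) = -855/416 = -2.06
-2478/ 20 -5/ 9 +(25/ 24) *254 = 25223/180 = 140.13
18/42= 3/7 = 0.43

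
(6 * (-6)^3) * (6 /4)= -1944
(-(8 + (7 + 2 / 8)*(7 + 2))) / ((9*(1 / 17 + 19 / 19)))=-4981/648 = -7.69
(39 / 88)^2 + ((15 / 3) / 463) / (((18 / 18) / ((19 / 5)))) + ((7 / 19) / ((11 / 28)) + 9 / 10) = 706869921/340619840 = 2.08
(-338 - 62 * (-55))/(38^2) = 768/361 = 2.13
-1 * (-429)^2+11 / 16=-2944645/16 = -184040.31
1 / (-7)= -0.14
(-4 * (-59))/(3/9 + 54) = 708/163 = 4.34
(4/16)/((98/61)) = 61/392 = 0.16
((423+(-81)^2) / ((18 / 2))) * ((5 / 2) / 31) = 1940/31 = 62.58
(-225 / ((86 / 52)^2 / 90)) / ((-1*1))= 13689000/1849 = 7403.46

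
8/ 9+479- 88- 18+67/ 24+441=817.68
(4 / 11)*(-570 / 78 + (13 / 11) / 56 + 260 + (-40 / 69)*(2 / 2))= 139316981/1519518 = 91.68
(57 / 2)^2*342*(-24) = -6666948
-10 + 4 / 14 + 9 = -5/7 = -0.71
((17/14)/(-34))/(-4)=1/112 = 0.01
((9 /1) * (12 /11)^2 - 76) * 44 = -31600/11 = -2872.73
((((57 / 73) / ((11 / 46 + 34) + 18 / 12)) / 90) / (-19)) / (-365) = 23/657065700 = 0.00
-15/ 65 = -0.23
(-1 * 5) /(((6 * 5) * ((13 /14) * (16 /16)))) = -7/39 = -0.18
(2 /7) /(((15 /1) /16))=32/105 = 0.30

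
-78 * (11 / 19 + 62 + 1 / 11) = -1021644/209 = -4888.25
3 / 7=0.43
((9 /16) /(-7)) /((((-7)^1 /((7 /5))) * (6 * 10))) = 3/11200 = 0.00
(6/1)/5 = 6/5 = 1.20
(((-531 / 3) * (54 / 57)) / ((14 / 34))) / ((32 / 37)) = -1001997/2128 = -470.86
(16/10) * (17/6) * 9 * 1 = 204/5 = 40.80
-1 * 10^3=-1000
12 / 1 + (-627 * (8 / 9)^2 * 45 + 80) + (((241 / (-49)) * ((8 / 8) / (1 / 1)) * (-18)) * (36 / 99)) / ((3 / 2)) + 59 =-35769449/1617 = -22120.87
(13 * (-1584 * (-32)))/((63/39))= 2855424/7 = 407917.71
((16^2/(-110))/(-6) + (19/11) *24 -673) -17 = -106946/165 = -648.16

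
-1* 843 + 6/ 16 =-6741/8 = -842.62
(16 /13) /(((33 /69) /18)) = 6624/143 = 46.32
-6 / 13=-0.46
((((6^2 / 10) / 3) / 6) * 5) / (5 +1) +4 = 4.17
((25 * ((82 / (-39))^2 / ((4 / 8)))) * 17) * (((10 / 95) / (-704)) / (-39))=714425/49590684 = 0.01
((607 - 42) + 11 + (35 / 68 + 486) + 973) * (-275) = -38064125/68 = -559766.54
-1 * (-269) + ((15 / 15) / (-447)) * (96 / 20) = 200397/745 = 268.99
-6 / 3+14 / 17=-20/17 = -1.18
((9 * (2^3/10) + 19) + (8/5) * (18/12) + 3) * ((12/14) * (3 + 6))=8532/35 = 243.77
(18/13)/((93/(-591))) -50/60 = -23291/2418 = -9.63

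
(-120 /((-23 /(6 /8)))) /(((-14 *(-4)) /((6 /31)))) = 135/9982 = 0.01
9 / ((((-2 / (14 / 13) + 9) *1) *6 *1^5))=21/100 = 0.21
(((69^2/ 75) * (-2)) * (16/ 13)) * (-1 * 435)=4418208/65 = 67972.43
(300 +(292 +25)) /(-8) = -617/8 = -77.12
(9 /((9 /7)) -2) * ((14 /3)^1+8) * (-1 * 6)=-380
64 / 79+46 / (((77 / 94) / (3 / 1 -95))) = -31421904/6083 = -5165.53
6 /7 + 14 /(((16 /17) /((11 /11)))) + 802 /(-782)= 322015/21896 = 14.71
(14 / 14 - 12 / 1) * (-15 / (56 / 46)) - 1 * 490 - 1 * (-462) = 3011/28 = 107.54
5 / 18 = 0.28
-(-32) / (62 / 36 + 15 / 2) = 288/83 = 3.47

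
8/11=0.73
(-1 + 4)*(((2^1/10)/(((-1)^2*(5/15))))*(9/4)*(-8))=-162/5 = -32.40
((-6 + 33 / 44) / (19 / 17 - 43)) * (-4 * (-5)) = 1785/712 = 2.51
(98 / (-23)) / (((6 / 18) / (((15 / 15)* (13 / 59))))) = -3822/1357 = -2.82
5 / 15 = 1/3 = 0.33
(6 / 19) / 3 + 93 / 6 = 593/38 = 15.61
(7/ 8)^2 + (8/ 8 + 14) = 1009/64 = 15.77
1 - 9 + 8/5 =-32/5 = -6.40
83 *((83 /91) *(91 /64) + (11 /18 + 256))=12330065/576 = 21406.36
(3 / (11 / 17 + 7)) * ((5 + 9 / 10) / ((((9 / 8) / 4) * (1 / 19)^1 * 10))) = 76228/4875 = 15.64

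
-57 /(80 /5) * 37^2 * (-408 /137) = 3979683/274 = 14524.39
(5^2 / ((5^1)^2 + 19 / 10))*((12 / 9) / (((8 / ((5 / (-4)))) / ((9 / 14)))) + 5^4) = 8748125/15064 = 580.73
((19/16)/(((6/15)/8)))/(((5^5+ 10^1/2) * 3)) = 19/7512 = 0.00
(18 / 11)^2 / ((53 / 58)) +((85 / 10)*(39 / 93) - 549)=-215703317/397606 = -542.51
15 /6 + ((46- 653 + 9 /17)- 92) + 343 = -12001/34 = -352.97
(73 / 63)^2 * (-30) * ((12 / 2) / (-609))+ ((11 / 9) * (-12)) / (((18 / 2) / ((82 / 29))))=-4.21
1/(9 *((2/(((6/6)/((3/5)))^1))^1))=5/54 = 0.09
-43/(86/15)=-15/2 = -7.50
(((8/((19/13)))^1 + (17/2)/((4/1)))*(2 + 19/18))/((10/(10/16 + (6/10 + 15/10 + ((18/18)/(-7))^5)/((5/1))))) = 425027383/175176960 = 2.43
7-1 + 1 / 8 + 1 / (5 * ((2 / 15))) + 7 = 117/8 = 14.62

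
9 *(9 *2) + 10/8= 653/4 = 163.25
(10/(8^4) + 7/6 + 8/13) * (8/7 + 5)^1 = 10.96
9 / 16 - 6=-87/16 = -5.44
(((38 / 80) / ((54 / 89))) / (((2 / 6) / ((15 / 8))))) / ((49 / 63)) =5073/896 = 5.66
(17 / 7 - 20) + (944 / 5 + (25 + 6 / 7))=6898/35 = 197.09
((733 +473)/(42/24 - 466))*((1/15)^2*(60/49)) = -2144/151655 = -0.01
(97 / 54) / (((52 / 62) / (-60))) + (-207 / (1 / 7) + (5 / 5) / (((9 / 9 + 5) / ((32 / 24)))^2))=-1661060/1053 = -1577.45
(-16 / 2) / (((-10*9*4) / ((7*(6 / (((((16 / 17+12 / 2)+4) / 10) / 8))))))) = 1904/279 = 6.82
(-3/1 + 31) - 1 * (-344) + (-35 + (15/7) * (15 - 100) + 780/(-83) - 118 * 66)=-7642.54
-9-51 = -60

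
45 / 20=9/4 = 2.25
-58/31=-1.87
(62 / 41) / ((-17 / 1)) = -62/697 = -0.09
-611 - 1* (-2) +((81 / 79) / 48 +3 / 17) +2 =-606.80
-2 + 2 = 0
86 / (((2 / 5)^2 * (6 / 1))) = 1075/12 = 89.58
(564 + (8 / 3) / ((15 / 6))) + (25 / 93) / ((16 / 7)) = 1401657/2480 = 565.18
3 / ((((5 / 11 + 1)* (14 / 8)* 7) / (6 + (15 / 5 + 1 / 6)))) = 605/392 = 1.54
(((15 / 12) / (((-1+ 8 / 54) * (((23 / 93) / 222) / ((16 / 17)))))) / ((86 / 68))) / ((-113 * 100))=0.09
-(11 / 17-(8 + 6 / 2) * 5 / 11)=74/17 = 4.35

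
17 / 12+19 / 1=245/12 = 20.42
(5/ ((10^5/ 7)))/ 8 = 7/160000 = 0.00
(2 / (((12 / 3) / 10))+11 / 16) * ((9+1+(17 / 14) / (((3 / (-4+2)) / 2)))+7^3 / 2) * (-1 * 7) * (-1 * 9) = 2062515/32 = 64453.59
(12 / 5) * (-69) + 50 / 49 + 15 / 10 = -79909/490 = -163.08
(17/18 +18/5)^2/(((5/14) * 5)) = 1170967/101250 = 11.57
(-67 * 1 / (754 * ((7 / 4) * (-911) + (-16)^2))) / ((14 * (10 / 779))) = 52193/141265670 = 0.00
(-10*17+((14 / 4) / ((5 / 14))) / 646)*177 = -97182027/3230 = -30087.31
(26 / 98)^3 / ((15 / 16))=35152/1764735 = 0.02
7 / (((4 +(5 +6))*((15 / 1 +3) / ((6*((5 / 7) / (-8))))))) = -1/72 = -0.01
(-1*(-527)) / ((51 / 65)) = 2015/3 = 671.67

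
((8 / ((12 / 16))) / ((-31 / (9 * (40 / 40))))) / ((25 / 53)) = -5088/775 = -6.57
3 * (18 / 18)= 3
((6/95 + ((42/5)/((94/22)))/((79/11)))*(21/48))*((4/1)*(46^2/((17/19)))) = 1394.31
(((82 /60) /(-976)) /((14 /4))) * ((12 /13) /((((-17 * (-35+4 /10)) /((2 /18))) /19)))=-779/587717676 = 0.00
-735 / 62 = -11.85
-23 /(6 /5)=-115/6 = -19.17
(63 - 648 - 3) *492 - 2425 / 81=-23435401/81 = -289325.94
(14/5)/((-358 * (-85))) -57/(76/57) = -13008797/304300 = -42.75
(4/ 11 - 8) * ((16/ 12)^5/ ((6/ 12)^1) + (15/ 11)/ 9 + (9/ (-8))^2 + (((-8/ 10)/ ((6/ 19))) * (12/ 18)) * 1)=-48835619/784080 = -62.28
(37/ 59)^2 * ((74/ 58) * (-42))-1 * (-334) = 31589540/100949 = 312.93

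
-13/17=-0.76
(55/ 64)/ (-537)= -55/34368 = 0.00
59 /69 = 0.86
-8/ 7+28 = 188/7 = 26.86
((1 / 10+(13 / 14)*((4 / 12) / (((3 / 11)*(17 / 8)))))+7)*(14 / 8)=13.36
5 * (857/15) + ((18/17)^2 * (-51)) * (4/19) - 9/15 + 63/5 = 276775/969 = 285.63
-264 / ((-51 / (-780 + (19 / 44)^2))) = -88807/22 = -4036.68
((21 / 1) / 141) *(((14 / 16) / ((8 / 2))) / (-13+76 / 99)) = -693/260192 = 0.00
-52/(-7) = 52/7 = 7.43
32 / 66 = 16/33 = 0.48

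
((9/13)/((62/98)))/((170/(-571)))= -3.68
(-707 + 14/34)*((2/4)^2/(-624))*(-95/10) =-1463/544 = -2.69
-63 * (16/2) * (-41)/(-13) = -20664/13 = -1589.54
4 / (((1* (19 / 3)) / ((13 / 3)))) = 2.74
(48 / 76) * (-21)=-252/19 = -13.26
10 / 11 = 0.91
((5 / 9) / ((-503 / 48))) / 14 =-40/10563 = 0.00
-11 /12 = -0.92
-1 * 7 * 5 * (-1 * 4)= 140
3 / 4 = 0.75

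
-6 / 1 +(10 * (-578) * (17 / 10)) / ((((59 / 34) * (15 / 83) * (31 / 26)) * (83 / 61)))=-530021834/27435 = -19319.18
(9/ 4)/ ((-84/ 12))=-9/28 = -0.32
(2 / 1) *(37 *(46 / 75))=3404/75 = 45.39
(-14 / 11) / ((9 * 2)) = -7/99 = -0.07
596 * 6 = 3576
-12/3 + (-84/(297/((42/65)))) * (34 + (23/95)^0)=-4460/429 = -10.40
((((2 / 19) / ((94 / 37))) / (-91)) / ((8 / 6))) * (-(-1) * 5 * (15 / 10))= -1665/650104 = 0.00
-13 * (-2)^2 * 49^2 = -124852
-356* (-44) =15664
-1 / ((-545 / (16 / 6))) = 8/1635 = 0.00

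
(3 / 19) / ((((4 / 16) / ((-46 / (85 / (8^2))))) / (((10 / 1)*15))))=-1059840/323 = -3281.24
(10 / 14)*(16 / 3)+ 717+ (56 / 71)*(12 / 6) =1077079/1491 = 722.39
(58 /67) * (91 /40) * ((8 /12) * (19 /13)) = 3857/2010 = 1.92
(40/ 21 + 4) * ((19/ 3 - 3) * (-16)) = -19840/63 = -314.92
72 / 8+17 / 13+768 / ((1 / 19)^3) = 68480390/13 = 5267722.31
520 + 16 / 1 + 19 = 555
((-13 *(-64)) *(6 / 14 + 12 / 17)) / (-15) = -7488/119 = -62.92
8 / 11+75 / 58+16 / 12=6419/1914 = 3.35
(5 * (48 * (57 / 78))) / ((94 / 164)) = 186960/611 = 305.99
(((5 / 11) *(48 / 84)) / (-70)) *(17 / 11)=-34/5929 = -0.01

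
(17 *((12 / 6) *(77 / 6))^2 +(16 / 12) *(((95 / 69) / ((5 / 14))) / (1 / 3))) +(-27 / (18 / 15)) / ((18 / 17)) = 9268129/828 = 11193.39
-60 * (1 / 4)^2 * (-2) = 15/2 = 7.50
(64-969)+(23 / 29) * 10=-26015/29 = -897.07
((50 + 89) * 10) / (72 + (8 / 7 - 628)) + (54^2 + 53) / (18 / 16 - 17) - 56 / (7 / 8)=-62528815/246634 = -253.53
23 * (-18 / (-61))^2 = 7452/3721 = 2.00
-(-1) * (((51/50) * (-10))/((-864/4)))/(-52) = -17/18720 = 0.00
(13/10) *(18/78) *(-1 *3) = -0.90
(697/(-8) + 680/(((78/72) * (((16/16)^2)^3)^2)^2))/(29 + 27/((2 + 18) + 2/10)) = 67222267/4142528 = 16.23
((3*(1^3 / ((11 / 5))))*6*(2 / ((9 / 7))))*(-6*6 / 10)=-504/11 = -45.82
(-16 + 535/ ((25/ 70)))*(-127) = -188214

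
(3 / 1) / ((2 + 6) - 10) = -3/2 = -1.50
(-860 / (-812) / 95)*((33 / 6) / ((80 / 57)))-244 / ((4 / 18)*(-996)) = 3089697/2695840 = 1.15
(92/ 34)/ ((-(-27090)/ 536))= 12328/230265 = 0.05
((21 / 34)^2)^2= 194481/1336336 = 0.15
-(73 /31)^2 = -5329/961 = -5.55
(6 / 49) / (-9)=-0.01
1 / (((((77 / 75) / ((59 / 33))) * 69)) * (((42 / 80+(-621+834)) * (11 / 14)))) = 118000/784396899 = 0.00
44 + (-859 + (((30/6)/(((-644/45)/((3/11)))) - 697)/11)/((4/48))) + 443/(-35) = -154691289/97405 = -1588.12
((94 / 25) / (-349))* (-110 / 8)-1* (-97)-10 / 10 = 335557/3490 = 96.15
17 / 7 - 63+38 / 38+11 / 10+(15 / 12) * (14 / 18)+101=54811/1260 = 43.50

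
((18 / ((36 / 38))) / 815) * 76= 1444/815 = 1.77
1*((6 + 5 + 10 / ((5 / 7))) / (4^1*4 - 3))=25/13 = 1.92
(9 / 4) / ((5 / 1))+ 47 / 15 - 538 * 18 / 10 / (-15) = 20443/300 = 68.14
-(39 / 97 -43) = 4132/97 = 42.60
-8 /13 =-0.62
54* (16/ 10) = 432/5 = 86.40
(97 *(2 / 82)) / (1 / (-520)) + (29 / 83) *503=-3588453/3403 = -1054.50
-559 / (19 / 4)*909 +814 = -2017058/19 = -106160.95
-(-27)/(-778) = -27/778 = -0.03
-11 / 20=-0.55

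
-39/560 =-0.07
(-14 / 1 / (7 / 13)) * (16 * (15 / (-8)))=780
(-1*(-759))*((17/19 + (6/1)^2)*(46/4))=12237357/38 = 322035.71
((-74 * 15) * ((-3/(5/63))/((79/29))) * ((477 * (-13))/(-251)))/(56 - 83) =-279454266/19829 = -14093.21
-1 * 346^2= -119716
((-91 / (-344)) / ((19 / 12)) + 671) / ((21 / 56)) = 4386748/2451 = 1789.78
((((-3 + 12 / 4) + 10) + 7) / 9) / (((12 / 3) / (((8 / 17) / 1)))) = 2/9 = 0.22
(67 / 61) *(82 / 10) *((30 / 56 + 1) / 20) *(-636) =-18781239/42700 = -439.84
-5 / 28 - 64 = -1797/28 = -64.18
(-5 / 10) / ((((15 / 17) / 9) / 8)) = -204/5 = -40.80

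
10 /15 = 2/3 = 0.67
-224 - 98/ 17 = -3906/17 = -229.76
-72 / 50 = -36/25 = -1.44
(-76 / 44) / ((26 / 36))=-2.39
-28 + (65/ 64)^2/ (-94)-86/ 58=-329318045/11165696 = -29.49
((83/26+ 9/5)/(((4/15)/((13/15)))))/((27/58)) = 18821/540 = 34.85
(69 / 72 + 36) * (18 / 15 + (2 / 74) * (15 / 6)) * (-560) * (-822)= 797893754/37 = 21564696.05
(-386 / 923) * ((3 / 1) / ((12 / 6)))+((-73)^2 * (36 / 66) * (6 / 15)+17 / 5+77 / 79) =935584989/802087 = 1166.44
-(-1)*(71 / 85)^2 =5041/7225 = 0.70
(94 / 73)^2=8836/5329 = 1.66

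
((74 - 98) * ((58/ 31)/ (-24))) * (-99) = -5742/31 = -185.23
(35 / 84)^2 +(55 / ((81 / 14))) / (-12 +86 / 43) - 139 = -181151/1296 = -139.78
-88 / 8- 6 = -17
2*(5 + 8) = 26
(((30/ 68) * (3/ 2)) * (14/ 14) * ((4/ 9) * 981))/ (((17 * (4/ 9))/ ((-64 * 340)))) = -14126400/17 = -830964.71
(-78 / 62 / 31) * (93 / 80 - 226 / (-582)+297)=-90353419/7457360 = -12.12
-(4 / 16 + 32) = -129/4 = -32.25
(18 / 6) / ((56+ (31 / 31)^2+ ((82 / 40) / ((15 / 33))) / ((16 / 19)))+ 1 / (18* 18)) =388800/8081689 = 0.05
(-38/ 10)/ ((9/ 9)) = -19/5 = -3.80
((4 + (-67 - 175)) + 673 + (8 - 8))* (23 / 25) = 2001/5 = 400.20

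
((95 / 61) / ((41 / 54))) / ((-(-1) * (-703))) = -270/92537 = 0.00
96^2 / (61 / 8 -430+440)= 24576/47 = 522.89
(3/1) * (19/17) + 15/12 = 313/68 = 4.60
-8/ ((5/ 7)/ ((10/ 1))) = -112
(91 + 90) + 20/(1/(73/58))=5979/29 = 206.17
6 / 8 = 3/4 = 0.75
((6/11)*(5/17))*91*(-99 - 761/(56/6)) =-985725/374 = -2635.63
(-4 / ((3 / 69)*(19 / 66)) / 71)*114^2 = -58496.45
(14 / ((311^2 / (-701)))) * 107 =-1050098/96721 = -10.86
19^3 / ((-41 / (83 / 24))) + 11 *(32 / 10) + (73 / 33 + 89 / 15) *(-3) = -30728807/54120 = -567.79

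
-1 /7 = -0.14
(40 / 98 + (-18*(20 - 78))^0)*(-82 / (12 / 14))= -943/7 = -134.71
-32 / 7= -4.57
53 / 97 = 0.55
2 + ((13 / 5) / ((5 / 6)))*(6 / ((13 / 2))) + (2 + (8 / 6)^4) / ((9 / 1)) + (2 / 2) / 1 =6.45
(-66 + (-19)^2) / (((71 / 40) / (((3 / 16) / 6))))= 1475/284 = 5.19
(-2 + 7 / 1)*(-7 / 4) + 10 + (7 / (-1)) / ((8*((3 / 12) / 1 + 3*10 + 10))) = 113/92 = 1.23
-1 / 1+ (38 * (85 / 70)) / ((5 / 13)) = 4164/35 = 118.97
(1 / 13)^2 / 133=1/22477 = 0.00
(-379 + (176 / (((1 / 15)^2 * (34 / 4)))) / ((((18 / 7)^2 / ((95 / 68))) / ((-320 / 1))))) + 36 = -820172143/2601 = -315329.54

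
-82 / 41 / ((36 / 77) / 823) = -63371/18 = -3520.61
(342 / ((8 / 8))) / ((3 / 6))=684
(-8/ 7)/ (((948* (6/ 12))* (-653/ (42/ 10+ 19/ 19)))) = 104/5416635 = 0.00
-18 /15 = -6/5 = -1.20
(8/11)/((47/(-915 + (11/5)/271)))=-9918512/700535 = -14.16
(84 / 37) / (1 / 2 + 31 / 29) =696/481 = 1.45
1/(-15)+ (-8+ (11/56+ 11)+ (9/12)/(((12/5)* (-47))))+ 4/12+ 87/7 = 179183/11280 = 15.89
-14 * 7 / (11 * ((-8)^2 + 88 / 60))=-735/5401 = -0.14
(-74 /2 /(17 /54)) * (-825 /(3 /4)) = 2197800/17 = 129282.35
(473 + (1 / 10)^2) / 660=15767/22000 = 0.72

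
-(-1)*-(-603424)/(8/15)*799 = 904004580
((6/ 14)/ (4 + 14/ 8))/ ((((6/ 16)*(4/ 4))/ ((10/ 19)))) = 320/3059 = 0.10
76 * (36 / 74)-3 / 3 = 1331/37 = 35.97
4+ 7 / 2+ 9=33/2 = 16.50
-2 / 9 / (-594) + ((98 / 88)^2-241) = -112794349/470448 = -239.76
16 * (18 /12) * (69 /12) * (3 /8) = 207/4 = 51.75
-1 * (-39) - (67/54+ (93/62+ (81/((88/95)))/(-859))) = 74212333/2040984 = 36.36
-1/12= -0.08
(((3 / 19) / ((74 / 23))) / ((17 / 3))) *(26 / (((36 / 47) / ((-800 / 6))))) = -39.20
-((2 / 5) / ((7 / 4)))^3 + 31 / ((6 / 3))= 1328101/85750 = 15.49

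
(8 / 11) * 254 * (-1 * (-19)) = 38608/11 = 3509.82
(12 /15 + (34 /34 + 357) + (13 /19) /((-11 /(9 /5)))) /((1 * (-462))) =-17849/22990 = -0.78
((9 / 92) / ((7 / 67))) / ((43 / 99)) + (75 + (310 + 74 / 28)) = 10794303/27692 = 389.80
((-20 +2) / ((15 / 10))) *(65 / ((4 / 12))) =-2340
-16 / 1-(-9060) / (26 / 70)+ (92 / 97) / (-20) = 153692321/6305 = 24376.26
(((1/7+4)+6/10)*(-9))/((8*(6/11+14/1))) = -8217/22400 = -0.37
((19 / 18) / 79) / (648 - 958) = -19/440820 = 0.00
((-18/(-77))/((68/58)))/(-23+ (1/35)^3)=-532875/61468396 = -0.01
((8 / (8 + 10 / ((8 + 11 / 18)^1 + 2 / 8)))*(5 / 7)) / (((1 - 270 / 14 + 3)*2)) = -1595/77896 = -0.02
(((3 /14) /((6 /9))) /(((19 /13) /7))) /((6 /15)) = 585/152 = 3.85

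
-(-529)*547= 289363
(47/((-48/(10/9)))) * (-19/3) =4465/648 = 6.89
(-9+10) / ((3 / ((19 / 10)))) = 19/30 = 0.63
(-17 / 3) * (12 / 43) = -68/43 = -1.58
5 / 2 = 2.50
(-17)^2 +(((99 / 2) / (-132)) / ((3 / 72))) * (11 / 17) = 283.18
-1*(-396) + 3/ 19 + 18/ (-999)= 835459/2109 = 396.14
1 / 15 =0.07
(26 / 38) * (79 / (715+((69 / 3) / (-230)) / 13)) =133510/1766031 = 0.08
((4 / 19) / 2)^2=4/361 = 0.01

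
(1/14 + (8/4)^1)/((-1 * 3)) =-29/42 = -0.69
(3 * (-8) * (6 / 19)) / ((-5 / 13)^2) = -51.23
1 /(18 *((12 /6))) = 1/36 = 0.03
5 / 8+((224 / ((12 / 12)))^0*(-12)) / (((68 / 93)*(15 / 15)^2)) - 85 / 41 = -99587/5576 = -17.86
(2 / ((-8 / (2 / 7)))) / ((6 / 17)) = -17/84 = -0.20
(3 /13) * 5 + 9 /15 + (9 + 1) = 764/65 = 11.75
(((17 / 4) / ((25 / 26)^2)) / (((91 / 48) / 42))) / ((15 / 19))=403104/3125 = 128.99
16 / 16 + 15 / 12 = 9/4 = 2.25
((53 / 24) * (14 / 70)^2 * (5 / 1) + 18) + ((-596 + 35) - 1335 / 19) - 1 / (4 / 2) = -1398373/2280 = -613.32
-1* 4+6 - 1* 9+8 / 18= -59/9 = -6.56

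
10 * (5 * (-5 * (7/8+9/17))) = -23875/68 = -351.10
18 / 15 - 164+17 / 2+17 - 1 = -1383/10 = -138.30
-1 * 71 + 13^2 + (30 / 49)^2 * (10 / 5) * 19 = 269498/2401 = 112.24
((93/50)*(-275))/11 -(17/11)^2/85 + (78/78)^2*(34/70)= -389979/8470 = -46.04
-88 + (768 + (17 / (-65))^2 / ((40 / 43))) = 114932427/169000 = 680.07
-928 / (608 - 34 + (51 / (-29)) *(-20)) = -13456/8833 = -1.52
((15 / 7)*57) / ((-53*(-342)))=5/742 = 0.01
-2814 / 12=-234.50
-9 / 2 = -4.50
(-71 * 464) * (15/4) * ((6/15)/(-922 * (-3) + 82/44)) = -1087152/60893 = -17.85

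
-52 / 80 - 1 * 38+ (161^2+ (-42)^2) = 552927/20 = 27646.35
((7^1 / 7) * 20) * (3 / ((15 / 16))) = 64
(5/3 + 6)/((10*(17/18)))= 69/85 = 0.81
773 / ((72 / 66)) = 8503/12 = 708.58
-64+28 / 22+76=146/11 = 13.27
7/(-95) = -7/95 = -0.07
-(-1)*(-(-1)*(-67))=-67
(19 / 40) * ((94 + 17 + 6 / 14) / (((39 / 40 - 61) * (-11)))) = 14820/184877 = 0.08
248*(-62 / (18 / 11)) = -84568/9 = -9396.44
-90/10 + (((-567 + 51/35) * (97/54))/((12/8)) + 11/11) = -647566/945 = -685.26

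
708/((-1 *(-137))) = 708/137 = 5.17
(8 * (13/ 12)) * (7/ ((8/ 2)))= 91/6 = 15.17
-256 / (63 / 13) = -52.83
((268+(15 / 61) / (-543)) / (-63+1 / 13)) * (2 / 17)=-38466779/76768073 = -0.50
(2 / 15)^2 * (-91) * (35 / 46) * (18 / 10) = -2.22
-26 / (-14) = 13/7 = 1.86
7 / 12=0.58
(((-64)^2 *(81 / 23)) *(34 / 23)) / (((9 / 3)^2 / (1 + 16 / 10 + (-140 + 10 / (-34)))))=-862912512/2645 = -326242.92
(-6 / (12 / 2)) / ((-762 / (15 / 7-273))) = -0.36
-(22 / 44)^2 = -1/4 = -0.25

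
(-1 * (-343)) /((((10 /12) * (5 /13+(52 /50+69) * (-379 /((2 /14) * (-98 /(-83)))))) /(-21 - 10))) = 19352060/238684647 = 0.08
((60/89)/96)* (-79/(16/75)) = -29625/11392 = -2.60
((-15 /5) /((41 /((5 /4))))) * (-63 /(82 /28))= 6615/3362 = 1.97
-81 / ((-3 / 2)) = 54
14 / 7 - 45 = -43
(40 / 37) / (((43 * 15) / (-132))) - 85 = -135587/1591 = -85.22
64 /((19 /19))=64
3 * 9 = 27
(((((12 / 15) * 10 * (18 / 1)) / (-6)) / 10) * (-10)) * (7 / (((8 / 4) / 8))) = 672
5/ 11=0.45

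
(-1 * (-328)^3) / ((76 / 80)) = 37144791.58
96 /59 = 1.63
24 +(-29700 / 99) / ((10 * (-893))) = 21462/893 = 24.03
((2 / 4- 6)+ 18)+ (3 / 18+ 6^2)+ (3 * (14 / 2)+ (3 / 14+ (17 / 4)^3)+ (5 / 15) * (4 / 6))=146.87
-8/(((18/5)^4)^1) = -625/13122 = -0.05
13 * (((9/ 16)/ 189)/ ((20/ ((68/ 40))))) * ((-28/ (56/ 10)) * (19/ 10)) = -4199/134400 = -0.03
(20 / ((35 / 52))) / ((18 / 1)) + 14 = 986/63 = 15.65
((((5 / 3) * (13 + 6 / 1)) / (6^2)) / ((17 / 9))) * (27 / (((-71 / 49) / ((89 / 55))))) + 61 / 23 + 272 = 318331423/1221484 = 260.61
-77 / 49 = -11/7 = -1.57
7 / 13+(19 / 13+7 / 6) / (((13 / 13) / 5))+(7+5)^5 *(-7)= -135861205/78 = -1741810.32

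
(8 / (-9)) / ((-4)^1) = 2/9 = 0.22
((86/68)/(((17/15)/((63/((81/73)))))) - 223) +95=-112087/1734 = -64.64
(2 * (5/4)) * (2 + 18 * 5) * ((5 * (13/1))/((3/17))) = 84716.67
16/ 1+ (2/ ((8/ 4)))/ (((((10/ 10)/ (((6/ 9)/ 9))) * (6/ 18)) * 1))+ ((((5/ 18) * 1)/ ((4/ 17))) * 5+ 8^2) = 689/8 = 86.12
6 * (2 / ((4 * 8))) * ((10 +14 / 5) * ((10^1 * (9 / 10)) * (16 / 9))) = 384/5 = 76.80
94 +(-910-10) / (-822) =39094/411 = 95.12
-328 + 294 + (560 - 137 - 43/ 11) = 385.09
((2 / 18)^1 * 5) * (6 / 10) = 1/3 = 0.33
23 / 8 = 2.88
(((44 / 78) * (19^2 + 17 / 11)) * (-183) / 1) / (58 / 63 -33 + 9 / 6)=61303536/50089 = 1223.89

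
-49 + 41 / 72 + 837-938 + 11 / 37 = -397291/2664 = -149.13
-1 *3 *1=-3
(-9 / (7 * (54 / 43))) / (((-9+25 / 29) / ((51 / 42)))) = 21199/138768 = 0.15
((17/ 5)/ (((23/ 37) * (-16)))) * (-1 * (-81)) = -50949/1840 = -27.69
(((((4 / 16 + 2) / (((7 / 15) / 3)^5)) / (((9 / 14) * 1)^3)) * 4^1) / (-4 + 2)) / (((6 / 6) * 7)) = -9112500/343 = -26567.06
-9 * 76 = -684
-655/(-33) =655/33 = 19.85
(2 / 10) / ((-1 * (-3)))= 1/15 = 0.07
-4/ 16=-1/4 = -0.25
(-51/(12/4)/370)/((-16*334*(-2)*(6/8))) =-17/2965920 = 0.00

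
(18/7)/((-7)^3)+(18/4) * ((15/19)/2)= 322767/182476 = 1.77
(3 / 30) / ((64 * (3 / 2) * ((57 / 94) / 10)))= 47/2736 = 0.02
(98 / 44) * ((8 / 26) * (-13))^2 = 392/11 = 35.64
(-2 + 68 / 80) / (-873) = 23/17460 = 0.00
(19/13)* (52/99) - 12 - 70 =-81.23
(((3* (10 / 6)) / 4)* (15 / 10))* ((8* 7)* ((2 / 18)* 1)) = 35/3 = 11.67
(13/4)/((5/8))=26/5 = 5.20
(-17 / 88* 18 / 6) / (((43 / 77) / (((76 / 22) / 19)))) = -357/1892 = -0.19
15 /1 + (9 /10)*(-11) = 51/10 = 5.10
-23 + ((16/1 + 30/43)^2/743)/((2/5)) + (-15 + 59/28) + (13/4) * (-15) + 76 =-148187307/19233298 = -7.70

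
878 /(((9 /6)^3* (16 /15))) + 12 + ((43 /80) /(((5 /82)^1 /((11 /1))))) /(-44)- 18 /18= 1819333/7200 = 252.69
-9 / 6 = -1.50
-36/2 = -18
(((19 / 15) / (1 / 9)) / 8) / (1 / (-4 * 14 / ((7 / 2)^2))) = -228/35 = -6.51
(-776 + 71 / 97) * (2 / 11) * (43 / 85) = -6467286/90695 = -71.31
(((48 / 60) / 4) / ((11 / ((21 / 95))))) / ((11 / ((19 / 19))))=21/57475 = 0.00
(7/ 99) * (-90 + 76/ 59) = -36638/5841 = -6.27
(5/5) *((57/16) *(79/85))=3.31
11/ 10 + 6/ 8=37/20 = 1.85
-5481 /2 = -2740.50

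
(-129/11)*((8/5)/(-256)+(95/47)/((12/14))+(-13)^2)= -166225057/82720 = -2009.49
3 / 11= 0.27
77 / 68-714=-48475/68 = -712.87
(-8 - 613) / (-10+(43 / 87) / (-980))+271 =333.10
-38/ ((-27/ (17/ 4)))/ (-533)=-323/28782 = -0.01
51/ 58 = 0.88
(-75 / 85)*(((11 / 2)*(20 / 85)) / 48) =-55/2312 = -0.02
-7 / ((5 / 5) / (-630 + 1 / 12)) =4409.42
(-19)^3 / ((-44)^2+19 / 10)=-68590/19379 = -3.54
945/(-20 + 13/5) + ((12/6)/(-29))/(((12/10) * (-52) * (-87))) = -21375905/393588 = -54.31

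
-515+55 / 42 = -21575/42 = -513.69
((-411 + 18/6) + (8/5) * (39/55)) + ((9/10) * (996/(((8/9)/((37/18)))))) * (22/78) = 5085243/28600 = 177.81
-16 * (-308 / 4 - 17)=1504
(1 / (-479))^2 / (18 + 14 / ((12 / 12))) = 1/7342112 = 0.00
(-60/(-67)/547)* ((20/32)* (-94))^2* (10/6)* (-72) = -24851250/36649 = -678.09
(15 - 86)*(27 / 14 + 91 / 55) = -195889/770 = -254.40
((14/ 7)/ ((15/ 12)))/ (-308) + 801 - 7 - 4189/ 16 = 3278243/6160 = 532.18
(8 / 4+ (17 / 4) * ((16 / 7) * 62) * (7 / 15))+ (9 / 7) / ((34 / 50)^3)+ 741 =1028.16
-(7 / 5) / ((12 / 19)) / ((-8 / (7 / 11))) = 931/5280 = 0.18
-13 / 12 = -1.08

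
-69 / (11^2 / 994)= -68586/121 = -566.83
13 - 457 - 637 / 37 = -17065/37 = -461.22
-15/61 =-0.25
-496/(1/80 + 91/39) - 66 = -156198/563 = -277.44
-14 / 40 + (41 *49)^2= 80721613/20 = 4036080.65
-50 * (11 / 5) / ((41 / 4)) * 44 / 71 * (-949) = 18372640/2911 = 6311.45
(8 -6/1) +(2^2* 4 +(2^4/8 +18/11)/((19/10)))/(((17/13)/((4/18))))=17922/3553 = 5.04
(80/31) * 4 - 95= -2625/31 = -84.68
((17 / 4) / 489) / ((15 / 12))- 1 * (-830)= 2029367/2445 = 830.01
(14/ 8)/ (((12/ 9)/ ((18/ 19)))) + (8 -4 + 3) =1253/152 = 8.24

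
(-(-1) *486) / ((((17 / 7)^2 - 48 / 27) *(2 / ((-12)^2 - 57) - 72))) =-9323181/5689027 = -1.64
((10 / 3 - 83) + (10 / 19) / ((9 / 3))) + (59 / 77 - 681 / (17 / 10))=-35762998/74613 = -479.31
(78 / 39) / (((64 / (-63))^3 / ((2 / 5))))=-250047/327680 = -0.76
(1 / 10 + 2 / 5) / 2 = 1/4 = 0.25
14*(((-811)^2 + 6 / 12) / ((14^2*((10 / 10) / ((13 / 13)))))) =1315443/28 = 46980.11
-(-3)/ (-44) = -3/44 = -0.07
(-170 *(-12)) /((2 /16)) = 16320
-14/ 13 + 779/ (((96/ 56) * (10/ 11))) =778099/1560 = 498.78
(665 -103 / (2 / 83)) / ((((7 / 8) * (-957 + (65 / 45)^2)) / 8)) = 34.56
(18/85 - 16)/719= -0.02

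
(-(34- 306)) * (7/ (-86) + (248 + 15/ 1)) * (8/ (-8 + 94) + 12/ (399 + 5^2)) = 850264044/97997 = 8676.43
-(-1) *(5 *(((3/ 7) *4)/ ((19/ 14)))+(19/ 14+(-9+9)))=2041/266 = 7.67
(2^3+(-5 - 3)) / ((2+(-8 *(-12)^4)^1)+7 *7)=0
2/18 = 1/9 = 0.11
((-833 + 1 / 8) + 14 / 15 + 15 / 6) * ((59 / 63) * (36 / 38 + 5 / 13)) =-276005009/266760 = -1034.66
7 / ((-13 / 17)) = -119/13 = -9.15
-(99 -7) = -92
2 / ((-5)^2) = 2/25 = 0.08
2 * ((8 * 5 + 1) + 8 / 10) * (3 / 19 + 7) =2992/5 = 598.40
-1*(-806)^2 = -649636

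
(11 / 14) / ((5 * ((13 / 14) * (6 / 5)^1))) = 11/78 = 0.14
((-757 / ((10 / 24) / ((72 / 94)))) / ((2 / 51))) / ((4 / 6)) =-12508668/235 = -53228.37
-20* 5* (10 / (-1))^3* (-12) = -1200000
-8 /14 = -4/7 = -0.57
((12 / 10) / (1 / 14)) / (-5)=-84/25 = -3.36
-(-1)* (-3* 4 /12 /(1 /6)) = -6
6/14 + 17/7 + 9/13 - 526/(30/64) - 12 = -1543247/1365 = -1130.58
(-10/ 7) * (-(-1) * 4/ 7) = -40/49 = -0.82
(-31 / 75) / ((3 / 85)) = -527/45 = -11.71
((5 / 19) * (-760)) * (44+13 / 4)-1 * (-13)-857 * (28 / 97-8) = -274353/97 = -2828.38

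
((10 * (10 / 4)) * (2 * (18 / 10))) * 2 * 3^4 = 14580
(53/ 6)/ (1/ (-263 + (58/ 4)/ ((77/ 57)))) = -2058997/924 = -2228.35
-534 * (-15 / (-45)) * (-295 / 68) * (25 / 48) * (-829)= -544134875/1632 = -333415.98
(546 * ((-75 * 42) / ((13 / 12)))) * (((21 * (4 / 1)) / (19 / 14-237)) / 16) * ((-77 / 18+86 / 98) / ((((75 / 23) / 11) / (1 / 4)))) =-334607427/3299 = -101426.93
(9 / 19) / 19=9/361 = 0.02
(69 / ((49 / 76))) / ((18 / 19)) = 112.97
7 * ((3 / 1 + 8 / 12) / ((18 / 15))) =385/18 = 21.39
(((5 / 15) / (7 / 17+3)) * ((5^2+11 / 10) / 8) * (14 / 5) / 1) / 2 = 357/800 = 0.45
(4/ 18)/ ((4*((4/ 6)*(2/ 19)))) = 19/24 = 0.79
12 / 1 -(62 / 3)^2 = -3736/9 = -415.11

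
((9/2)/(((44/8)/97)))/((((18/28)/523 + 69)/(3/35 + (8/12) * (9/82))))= 69400008/379762295 = 0.18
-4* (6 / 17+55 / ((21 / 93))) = -116108/119 = -975.70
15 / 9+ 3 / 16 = 89/48 = 1.85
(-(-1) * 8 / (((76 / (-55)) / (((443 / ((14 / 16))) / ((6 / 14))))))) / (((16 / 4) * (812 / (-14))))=48730/1653 = 29.48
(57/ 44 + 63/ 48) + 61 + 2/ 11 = 11227/176 = 63.79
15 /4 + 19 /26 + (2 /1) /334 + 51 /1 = 481847/8684 = 55.49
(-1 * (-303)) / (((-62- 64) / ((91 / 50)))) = -1313/300 = -4.38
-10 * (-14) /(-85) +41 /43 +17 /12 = 6343/8772 = 0.72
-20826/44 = -10413/22 = -473.32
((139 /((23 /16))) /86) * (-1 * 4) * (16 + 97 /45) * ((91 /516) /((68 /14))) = -6729268/2269755 = -2.96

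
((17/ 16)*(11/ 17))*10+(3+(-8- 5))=-25/8 = -3.12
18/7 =2.57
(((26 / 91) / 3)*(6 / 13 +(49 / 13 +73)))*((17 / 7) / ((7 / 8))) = 273088/13377 = 20.41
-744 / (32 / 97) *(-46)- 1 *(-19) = 103760.50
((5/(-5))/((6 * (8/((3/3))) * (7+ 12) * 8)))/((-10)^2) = -1/729600 = 0.00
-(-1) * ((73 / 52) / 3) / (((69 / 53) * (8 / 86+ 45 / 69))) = 0.48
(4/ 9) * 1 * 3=4/3 = 1.33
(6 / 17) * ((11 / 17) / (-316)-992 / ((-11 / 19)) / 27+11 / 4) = 52817885/2260269 = 23.37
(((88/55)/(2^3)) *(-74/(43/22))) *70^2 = -1595440/43 = -37103.26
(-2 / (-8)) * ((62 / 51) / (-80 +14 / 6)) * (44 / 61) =-682/241621 = 0.00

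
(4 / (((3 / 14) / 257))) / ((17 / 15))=71960/17 = 4232.94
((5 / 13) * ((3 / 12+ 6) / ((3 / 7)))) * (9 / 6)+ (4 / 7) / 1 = 6541/728 = 8.98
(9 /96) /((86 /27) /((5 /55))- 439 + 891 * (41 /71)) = 5751/6782080 = 0.00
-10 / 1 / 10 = -1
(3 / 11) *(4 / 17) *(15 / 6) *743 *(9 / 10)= 20061/187 = 107.28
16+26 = 42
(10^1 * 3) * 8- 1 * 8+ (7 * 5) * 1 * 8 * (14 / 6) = 2656/3 = 885.33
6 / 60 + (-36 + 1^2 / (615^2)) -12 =-36233953/756450 = -47.90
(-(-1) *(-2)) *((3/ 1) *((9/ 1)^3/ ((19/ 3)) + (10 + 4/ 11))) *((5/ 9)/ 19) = -22.01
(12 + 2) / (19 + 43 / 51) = 357/506 = 0.71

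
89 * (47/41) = 4183/41 = 102.02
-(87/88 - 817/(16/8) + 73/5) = 172881/440 = 392.91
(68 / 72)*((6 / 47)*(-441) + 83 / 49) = -2137801/41454 = -51.57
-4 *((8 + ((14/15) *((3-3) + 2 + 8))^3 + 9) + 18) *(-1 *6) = 183176/9 = 20352.89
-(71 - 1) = -70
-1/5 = -0.20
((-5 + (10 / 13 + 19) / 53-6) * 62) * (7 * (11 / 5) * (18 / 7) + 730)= -134373344/265 = -507069.22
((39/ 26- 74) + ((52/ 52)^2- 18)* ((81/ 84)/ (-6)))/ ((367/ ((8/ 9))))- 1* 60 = -1391167/23121 = -60.17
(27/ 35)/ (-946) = -27/33110 = 0.00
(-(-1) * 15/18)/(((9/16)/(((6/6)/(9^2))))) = 40/2187 = 0.02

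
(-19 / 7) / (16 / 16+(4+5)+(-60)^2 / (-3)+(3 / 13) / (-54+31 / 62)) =26429/11587072 = 0.00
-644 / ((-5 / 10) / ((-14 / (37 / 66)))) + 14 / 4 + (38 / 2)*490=-1691025/74 = -22851.69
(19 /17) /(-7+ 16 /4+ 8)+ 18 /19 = 1891/1615 = 1.17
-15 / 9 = -5/3 = -1.67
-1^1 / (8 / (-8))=1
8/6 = 4/3 = 1.33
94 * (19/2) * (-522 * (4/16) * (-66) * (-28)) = -215359452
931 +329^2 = 109172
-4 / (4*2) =-1/2 = -0.50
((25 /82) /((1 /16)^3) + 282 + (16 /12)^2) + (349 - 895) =364040/369 = 986.56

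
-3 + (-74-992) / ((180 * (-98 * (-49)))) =-1297073/432180 = -3.00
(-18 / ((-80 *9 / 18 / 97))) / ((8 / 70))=6111/16 = 381.94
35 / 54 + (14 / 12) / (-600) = 6979/10800 = 0.65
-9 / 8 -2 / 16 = -5/4 = -1.25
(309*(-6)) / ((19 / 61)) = -5952.32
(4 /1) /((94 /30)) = 60/47 = 1.28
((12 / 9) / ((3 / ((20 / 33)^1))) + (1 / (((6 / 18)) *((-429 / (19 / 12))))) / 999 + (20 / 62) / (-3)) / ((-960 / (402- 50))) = -8599691/144934920 = -0.06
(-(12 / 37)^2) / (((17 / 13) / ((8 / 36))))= -416/23273 = -0.02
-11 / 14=-0.79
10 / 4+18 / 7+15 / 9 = 283/42 = 6.74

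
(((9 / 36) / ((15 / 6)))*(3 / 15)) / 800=1/40000 = 0.00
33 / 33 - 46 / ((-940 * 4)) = 1903/1880 = 1.01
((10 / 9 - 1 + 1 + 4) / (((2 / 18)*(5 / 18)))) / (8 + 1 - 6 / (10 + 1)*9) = 1012/25 = 40.48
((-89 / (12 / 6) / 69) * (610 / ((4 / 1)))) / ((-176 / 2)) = 1.12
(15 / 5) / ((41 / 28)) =84/41 = 2.05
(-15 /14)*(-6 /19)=45/133 = 0.34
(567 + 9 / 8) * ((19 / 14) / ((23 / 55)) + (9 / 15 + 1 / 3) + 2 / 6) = 6603279/2576 = 2563.38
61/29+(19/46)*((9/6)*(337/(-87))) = -791/2668 = -0.30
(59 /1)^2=3481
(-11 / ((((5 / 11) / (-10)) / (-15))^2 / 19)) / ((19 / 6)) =-7187400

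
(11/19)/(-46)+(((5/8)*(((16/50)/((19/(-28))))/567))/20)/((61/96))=-454397/35986950 = -0.01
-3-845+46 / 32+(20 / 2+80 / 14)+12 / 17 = -1580591/1904 = -830.14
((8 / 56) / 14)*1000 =500/49 = 10.20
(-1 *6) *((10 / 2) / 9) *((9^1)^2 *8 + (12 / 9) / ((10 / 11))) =-19484/9 = -2164.89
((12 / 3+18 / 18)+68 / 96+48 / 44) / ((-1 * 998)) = -1795/263472 = -0.01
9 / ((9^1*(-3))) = -1/3 = -0.33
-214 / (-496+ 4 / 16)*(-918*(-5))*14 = 27739.06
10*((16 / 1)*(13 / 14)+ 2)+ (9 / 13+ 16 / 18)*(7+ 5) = 51200/273 = 187.55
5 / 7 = 0.71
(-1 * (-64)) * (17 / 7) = 1088/7 = 155.43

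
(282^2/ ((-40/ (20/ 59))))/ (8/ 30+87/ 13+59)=-3876795/379429 = -10.22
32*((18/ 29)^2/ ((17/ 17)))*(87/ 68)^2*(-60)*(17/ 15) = -23328/17 = -1372.24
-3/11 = -0.27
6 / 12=1/2 = 0.50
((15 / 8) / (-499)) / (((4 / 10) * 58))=-75/463072 = 0.00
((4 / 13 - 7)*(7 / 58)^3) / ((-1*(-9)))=-343/262392 = 0.00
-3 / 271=-0.01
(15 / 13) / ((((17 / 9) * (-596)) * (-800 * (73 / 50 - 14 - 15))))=-5/107480256 = 0.00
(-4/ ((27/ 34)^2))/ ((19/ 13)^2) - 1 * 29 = -31.97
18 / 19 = 0.95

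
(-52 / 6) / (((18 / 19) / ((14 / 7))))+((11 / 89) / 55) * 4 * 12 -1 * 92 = -110.19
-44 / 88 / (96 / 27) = -9/64 = -0.14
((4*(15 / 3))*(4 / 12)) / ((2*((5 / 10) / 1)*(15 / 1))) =0.44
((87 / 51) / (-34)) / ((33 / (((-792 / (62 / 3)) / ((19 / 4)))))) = 2088/170221 = 0.01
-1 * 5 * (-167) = 835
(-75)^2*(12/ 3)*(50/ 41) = 1125000/41 = 27439.02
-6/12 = -1/2 = -0.50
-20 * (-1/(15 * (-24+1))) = -4/69 = -0.06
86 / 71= 1.21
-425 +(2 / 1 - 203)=-626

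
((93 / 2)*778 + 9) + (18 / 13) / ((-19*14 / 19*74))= 243676515/6734 = 36186.00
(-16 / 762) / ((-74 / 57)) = 76/4699 = 0.02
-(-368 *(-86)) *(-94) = 2974912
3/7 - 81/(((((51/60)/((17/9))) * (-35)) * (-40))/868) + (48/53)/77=-111.16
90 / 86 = 45/43 = 1.05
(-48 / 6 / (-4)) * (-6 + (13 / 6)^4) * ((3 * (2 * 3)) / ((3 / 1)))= 20785/108 = 192.45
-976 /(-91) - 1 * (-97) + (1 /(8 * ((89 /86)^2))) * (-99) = 138641485/1441622 = 96.17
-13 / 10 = -1.30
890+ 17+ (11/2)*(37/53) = 96549/106 = 910.84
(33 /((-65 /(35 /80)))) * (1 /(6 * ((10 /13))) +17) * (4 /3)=-79541/15600 = -5.10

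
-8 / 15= -0.53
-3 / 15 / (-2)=1/10 = 0.10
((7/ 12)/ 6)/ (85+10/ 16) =7/6165 = 0.00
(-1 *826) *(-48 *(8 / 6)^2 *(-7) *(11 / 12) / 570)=-2035264/2565 = -793.48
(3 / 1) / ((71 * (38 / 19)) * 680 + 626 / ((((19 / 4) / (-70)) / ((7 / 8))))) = 57/1681270 = 0.00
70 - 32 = 38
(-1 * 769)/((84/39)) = -9997/28 = -357.04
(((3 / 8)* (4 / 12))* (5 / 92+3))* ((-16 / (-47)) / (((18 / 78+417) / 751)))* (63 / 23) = 57611463/89904608 = 0.64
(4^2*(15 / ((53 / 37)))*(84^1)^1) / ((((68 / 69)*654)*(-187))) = -2144520/18365083 = -0.12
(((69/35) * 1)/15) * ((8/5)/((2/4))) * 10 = 736/175 = 4.21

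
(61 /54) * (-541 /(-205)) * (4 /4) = 33001/11070 = 2.98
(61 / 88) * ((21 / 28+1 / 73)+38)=62769/2336 = 26.87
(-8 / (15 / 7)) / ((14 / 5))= -4/3 = -1.33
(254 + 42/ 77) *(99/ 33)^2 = 25200/11 = 2290.91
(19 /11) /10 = 19/110 = 0.17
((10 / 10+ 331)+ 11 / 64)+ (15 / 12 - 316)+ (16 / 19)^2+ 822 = 19410387/23104 = 840.13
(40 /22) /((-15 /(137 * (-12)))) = 2192/11 = 199.27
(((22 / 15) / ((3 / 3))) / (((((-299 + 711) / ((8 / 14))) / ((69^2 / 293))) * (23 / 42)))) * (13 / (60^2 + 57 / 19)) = 39468/181224895 = 0.00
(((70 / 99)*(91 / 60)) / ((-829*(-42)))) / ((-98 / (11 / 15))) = -13/56405160 = 0.00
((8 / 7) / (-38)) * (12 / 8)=-6/133 = -0.05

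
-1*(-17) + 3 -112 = -92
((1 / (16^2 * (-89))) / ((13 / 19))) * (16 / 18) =-19/333216 = 0.00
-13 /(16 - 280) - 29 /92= -0.27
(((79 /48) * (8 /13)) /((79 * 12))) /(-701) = -1/656136 = 0.00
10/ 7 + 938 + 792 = 12120/7 = 1731.43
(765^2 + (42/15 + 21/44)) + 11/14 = 901252757/1540 = 585229.06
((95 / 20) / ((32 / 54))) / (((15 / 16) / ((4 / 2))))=17.10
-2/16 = -1/8 = -0.12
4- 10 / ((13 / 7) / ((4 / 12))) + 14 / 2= 359/39 = 9.21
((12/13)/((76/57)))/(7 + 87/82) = 738/8593 = 0.09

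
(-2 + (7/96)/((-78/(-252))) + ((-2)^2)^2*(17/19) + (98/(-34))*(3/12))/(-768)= -794839/51597312 = -0.02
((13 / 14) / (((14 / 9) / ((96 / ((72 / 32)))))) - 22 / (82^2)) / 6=4.24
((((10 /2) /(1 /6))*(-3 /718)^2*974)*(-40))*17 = -44706600/128881 = -346.88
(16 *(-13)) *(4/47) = -17.70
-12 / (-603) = 0.02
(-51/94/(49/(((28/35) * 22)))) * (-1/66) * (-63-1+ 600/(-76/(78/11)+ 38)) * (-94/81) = 379916/2639385 = 0.14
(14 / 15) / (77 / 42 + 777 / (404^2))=2285024/4500095 = 0.51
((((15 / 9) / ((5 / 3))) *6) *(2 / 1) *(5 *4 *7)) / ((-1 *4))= -420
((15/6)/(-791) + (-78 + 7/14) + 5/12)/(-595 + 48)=731705/5192124 = 0.14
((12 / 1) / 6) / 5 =2/5 = 0.40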